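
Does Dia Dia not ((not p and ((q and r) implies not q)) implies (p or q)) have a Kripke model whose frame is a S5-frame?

Yes, satisfiable

1. Dia Dia not ((not p and ((q and r) implies not q)) implies (p or q)), 0
2. Dia not ((not p and ((q and r) implies not q)) implies (p or q)), 1   [Dia-rule on 1: fresh world 1, 0R1]
3. not ((not p and ((q and r) implies not q)) implies (p or q)), 2   [Dia-rule on 2: fresh world 2, 1R2]
4. not p and ((q and r) implies not q), 2   [neg-implies-rule on 3]
5. not (p or q), 2   [neg-implies-rule on 3]
6. not p, 2   [and-rule on 4]
7. (q and r) implies not q, 2   [and-rule on 4]
8. not q, 2   [neg-or-rule on 5]
Accessibility: 0R0, 0R1, 0R2, 1R0, 1R1, 1R2, 2R0, 2R1, 2R2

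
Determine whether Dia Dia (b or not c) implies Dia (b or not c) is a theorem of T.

Tableau for the negation not (Dia Dia (b or not c) implies Dia (b or not c)):
1. not (Dia Dia (b or not c) implies Dia (b or not c)), u
2. Dia Dia (b or not c), u   [neg-implies-rule on 1]
3. not Dia (b or not c), u   [neg-implies-rule on 1]
4. not (b or not c), u   [neg-Dia-rule on 3 via uRu]
5. not b, u   [neg-or-rule on 4]
6. c, u   [neg-or-rule on 4]
7. Dia (b or not c), v   [Dia-rule on 2: fresh world v, uRv]
8. not (b or not c), v   [neg-Dia-rule on 3 via uRv]
9. not b, v   [neg-or-rule on 8]
10. c, v   [neg-or-rule on 8]
11. b or not c, w   [Dia-rule on 7: fresh world w, vRw]
12. not c, w   [or-rule on 11 (branches; this branch)]
Accessibility: uRu, uRv, vRv, vRw, wRw
The negation has an open branch (countermodel exists).

No, not valid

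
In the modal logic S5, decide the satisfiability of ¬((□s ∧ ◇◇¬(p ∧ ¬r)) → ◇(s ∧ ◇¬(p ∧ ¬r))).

1. ¬((□s ∧ ◇◇¬(p ∧ ¬r)) → ◇(s ∧ ◇¬(p ∧ ¬r))), 0
2. □s ∧ ◇◇¬(p ∧ ¬r), 0
3. ¬◇(s ∧ ◇¬(p ∧ ¬r)), 0
4. □s, 0
5. ◇◇¬(p ∧ ¬r), 0
6. ¬(s ∧ ◇¬(p ∧ ¬r)), 0
7. s, 0
8. ¬◇¬(p ∧ ¬r), 0
9. p ∧ ¬r, 0
10. p, 0
11. ¬r, 0
12. ◇¬(p ∧ ¬r), 1
13. ¬(s ∧ ◇¬(p ∧ ¬r)), 1
14. s, 1
15. p ∧ ¬r, 1
16. p, 1
17. ¬r, 1
18. ¬◇¬(p ∧ ¬r), 1
19. ¬(p ∧ ¬r), 2
20. ¬(s ∧ ◇¬(p ∧ ¬r)), 2
21. s, 2
22. p ∧ ¬r, 2
23. p, 2
24. ¬r, 2
25. r, 2
Accessibility: 0R0, 0R1, 0R2, 1R0, 1R1, 1R2, 2R0, 2R1, 2R2
Branch closes: r and ¬r both at 2.
All branches of the tableau close; one closing branch shown above.

Unsatisfiable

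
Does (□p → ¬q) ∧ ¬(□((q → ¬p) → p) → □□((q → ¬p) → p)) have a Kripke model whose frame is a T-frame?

1. (□p → ¬q) ∧ ¬(□((q → ¬p) → p) → □□((q → ¬p) → p)), u
2. □p → ¬q, u
3. ¬(□((q → ¬p) → p) → □□((q → ¬p) → p)), u
4. □((q → ¬p) → p), u
5. ¬□□((q → ¬p) → p), u
6. (q → ¬p) → p, u
7. ¬q, u
8. p, u
9. ¬□((q → ¬p) → p), v
10. (q → ¬p) → p, v
11. p, v
12. ¬((q → ¬p) → p), w
13. q → ¬p, w
14. ¬p, w
Accessibility: uRu, uRv, vRv, vRw, wRw

Yes, satisfiable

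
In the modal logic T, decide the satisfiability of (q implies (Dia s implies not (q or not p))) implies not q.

Satisfiable

1. (q implies (Dia s implies not (q or not p))) implies not q, 0
2. not q, 0   [implies-rule on 1 (branches; this branch)]
Accessibility: 0R0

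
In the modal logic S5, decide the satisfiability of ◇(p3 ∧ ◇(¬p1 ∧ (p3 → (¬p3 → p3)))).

Satisfiable

1. ◇(p3 ∧ ◇(¬p1 ∧ (p3 → (¬p3 → p3)))), w0
2. p3 ∧ ◇(¬p1 ∧ (p3 → (¬p3 → p3))), w1   [◇-rule on 1: fresh world w1, w0Rw1]
3. p3, w1   [∧-rule on 2]
4. ◇(¬p1 ∧ (p3 → (¬p3 → p3))), w1   [∧-rule on 2]
5. ¬p1 ∧ (p3 → (¬p3 → p3)), w2   [◇-rule on 4: fresh world w2, w1Rw2]
6. ¬p1, w2   [∧-rule on 5]
7. p3 → (¬p3 → p3), w2   [∧-rule on 5]
8. ¬p3 → p3, w2   [→-rule on 7 (branches; this branch)]
9. p3, w2   [→-rule on 8 (branches; this branch)]
Accessibility: w0Rw0, w0Rw1, w0Rw2, w1Rw0, w1Rw1, w1Rw2, w2Rw0, w2Rw1, w2Rw2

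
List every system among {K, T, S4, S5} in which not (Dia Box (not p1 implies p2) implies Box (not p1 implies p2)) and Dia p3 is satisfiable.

S5-tableau for the formula:
1. not (Dia Box (not p1 implies p2) implies Box (not p1 implies p2)) and Dia p3, w0
2. not (Dia Box (not p1 implies p2) implies Box (not p1 implies p2)), w0
3. Dia p3, w0
4. Dia Box (not p1 implies p2), w0
5. not Box (not p1 implies p2), w0
6. p3, w1
7. Box (not p1 implies p2), w2
8. not p1 implies p2, w0
9. not p1 implies p2, w1
10. not p1 implies p2, w2
11. p2, w0
12. p2, w1
13. p2, w2
14. not (not p1 implies p2), w3
15. not p1, w3
16. not p2, w3
17. not p1 implies p2, w3
18. p2, w3
Accessibility: w0Rw0, w0Rw1, w0Rw2, w0Rw3, w1Rw0, w1Rw1, w1Rw2, w1Rw3, w2Rw0, w2Rw1, w2Rw2, w2Rw3, w3Rw0, w3Rw1, w3Rw2, w3Rw3
Branch closes: p2 and not p2 both at w3.
Every branch closes (one shown): unsatisfiable in S5.
S4-tableau for the formula:
1. not (Dia Box (not p1 implies p2) implies Box (not p1 implies p2)) and Dia p3, w0
2. not (Dia Box (not p1 implies p2) implies Box (not p1 implies p2)), w0
3. Dia p3, w0
4. Dia Box (not p1 implies p2), w0
5. not Box (not p1 implies p2), w0
6. p3, w1
7. Box (not p1 implies p2), w2
8. not p1 implies p2, w2
9. p2, w2
10. not (not p1 implies p2), w3
11. not p1, w3
12. not p2, w3
Accessibility: w0Rw0, w0Rw1, w0Rw2, w0Rw3, w1Rw1, w2Rw2, w3Rw3
Complete open branch: satisfiable in S4, hence also in K, T (this S4-model is also a K-model and a T-model).

K, T, S4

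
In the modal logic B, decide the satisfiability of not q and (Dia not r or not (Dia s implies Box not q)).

Yes, satisfiable

1. not q and (Dia not r or not (Dia s implies Box not q)), 0
2. not q, 0
3. Dia not r or not (Dia s implies Box not q), 0
4. not (Dia s implies Box not q), 0
5. Dia s, 0
6. not Box not q, 0
7. s, 1
8. q, 2
Accessibility: 0R0, 0R1, 0R2, 1R0, 1R1, 2R0, 2R2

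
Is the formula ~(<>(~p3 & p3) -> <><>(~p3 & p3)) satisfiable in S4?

Unsatisfiable

1. ~(<>(~p3 & p3) -> <><>(~p3 & p3)), u
2. <>(~p3 & p3), u
3. ~<><>(~p3 & p3), u
4. ~<>(~p3 & p3), u
5. ~(~p3 & p3), u
6. ~p3, u
7. ~p3 & p3, v
8. ~p3, v
9. p3, v
Accessibility: uRu, uRv, vRv
Branch closes: p3 and ~p3 both at v.
Every branch closes; the branch above is one of them.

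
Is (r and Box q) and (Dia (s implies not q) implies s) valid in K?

No, not valid

Tableau for the negation not ((r and Box q) and (Dia (s implies not q) implies s)):
1. not ((r and Box q) and (Dia (s implies not q) implies s)), 0
2. not (Dia (s implies not q) implies s), 0
3. Dia (s implies not q), 0
4. not s, 0
5. s implies not q, 1
6. not q, 1
Accessibility: 0R1
The negation has an open branch (countermodel exists).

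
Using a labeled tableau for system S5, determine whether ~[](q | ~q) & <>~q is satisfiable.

1. ~[](q | ~q) & <>~q, u
2. ~[](q | ~q), u
3. <>~q, u
4. ~(q | ~q), v
5. ~q, v
6. q, v
Accessibility: uRu, uRv, vRu, vRv
Branch closes: q and ~q both at v.
Every branch closes; the branch above is one of them.

Unsatisfiable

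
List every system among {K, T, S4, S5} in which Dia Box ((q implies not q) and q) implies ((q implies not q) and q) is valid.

T, S4, S5

K-tableau for the negation not (Dia Box ((q implies not q) and q) implies ((q implies not q) and q)):
1. not (Dia Box ((q implies not q) and q) implies ((q implies not q) and q)), 0
2. Dia Box ((q implies not q) and q), 0
3. not ((q implies not q) and q), 0
4. not q, 0
5. Box ((q implies not q) and q), 1
Accessibility: 0R1
Complete open branch: countermodel on a K-frame, so not valid in K.
T-tableau for the negation not (Dia Box ((q implies not q) and q) implies ((q implies not q) and q)):
1. not (Dia Box ((q implies not q) and q) implies ((q implies not q) and q)), 0
2. Dia Box ((q implies not q) and q), 0
3. not ((q implies not q) and q), 0
4. not (q implies not q), 0
5. q, 0
6. Box ((q implies not q) and q), 1
7. (q implies not q) and q, 1
8. q implies not q, 1
9. q, 1
10. not q, 1
Accessibility: 0R0, 0R1, 1R1
Branch closes: q and not q both at 1.
Every branch closes (one shown): valid in T, hence also in S4, S5 (every theorem of T is a theorem of S4 and S5).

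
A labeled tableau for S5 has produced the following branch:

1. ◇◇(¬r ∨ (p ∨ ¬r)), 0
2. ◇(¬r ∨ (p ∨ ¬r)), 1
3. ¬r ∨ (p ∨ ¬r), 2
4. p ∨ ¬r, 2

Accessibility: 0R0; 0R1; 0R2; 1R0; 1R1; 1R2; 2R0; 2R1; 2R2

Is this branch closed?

No world carries both an atom and its negation.

Open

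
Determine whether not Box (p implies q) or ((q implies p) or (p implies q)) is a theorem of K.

Tableau for the negation not (not Box (p implies q) or ((q implies p) or (p implies q))):
1. not (not Box (p implies q) or ((q implies p) or (p implies q))), 0
2. Box (p implies q), 0
3. not ((q implies p) or (p implies q)), 0
4. not (q implies p), 0
5. not (p implies q), 0
6. q, 0
7. not p, 0
8. p, 0
9. not q, 0
Branch closes: p and not p both at 0.
All branches of the negation close; one closing branch shown above.

Valid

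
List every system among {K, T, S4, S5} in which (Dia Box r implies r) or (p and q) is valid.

S5

S4-tableau for the negation not ((Dia Box r implies r) or (p and q)):
1. not ((Dia Box r implies r) or (p and q)), u
2. not (Dia Box r implies r), u
3. not (p and q), u
4. Dia Box r, u
5. not r, u
6. not q, u
7. Box r, v
8. r, v
Accessibility: uRu, uRv, vRv
Complete open branch: countermodel on an S4-frame, so not valid in S4, nor in K, T (the same frame is also a K-frame and a T-frame).
S5-tableau for the negation not ((Dia Box r implies r) or (p and q)):
1. not ((Dia Box r implies r) or (p and q)), u
2. not (Dia Box r implies r), u
3. not (p and q), u
4. Dia Box r, u
5. not r, u
6. not q, u
7. Box r, v
8. r, u
Accessibility: uRu, uRv, vRu, vRv
Branch closes: r and not r both at u.
Every branch closes (one shown): valid in S5.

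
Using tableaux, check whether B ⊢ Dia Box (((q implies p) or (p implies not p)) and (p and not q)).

Invalid (countermodel exists)

Tableau for the negation not Dia Box (((q implies p) or (p implies not p)) and (p and not q)):
1. not Dia Box (((q implies p) or (p implies not p)) and (p and not q)), u
2. not Box (((q implies p) or (p implies not p)) and (p and not q)), u
3. not (((q implies p) or (p implies not p)) and (p and not q)), v
4. not Box (((q implies p) or (p implies not p)) and (p and not q)), v
5. not (p and not q), v
6. q, v
7. not (((q implies p) or (p implies not p)) and (p and not q)), w
8. not (p and not q), w
9. q, w
Accessibility: uRu, uRv, vRu, vRv, vRw, wRv, wRw
The negation has an open branch (countermodel exists).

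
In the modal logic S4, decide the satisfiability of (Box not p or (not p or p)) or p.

Satisfiable

1. (Box not p or (not p or p)) or p, 0
2. p, 0   [or-rule on 1 (branches; this branch)]
Accessibility: 0R0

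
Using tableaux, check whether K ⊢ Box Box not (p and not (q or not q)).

Tableau for the negation not Box Box not (p and not (q or not q)):
1. not Box Box not (p and not (q or not q)), 0
2. not Box not (p and not (q or not q)), 1   [neg-Box-rule on 1: fresh world 1, 0R1]
3. p and not (q or not q), 2   [neg-Box-rule on 2: fresh world 2, 1R2]
4. p, 2   [and-rule on 3]
5. not (q or not q), 2   [and-rule on 3]
6. not q, 2   [neg-or-rule on 5]
7. q, 2   [neg-or-rule on 5]
Accessibility: 0R1, 1R2
Branch closes: q and not q both at 2.
All branches of the negation close; one closing branch shown above.

Valid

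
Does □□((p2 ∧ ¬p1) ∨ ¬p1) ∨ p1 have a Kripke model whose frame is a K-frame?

1. □□((p2 ∧ ¬p1) ∨ ¬p1) ∨ p1, 0
2. p1, 0

Satisfiable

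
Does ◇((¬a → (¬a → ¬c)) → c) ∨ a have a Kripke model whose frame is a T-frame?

1. ◇((¬a → (¬a → ¬c)) → c) ∨ a, u
2. a, u
Accessibility: uRu

Yes, satisfiable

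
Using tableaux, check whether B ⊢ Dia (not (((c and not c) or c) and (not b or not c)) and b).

Not valid

Tableau for the negation not Dia (not (((c and not c) or c) and (not b or not c)) and b):
1. not Dia (not (((c and not c) or c) and (not b or not c)) and b), 0
2. not (not (((c and not c) or c) and (not b or not c)) and b), 0
3. not b, 0
Accessibility: 0R0
The negation has an open branch (countermodel exists).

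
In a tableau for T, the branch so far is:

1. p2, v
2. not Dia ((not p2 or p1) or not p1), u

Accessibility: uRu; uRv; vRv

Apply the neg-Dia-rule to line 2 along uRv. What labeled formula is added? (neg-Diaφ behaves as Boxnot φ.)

not ((not p2 or p1) or not p1), v

neg-Diaφ behaves as Boxnot φ: propagate the negated body to each accessible world.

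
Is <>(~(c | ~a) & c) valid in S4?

Tableau for the negation ~<>(~(c | ~a) & c):
1. ~<>(~(c | ~a) & c), u
2. ~(~(c | ~a) & c), u
3. ~c, u
Accessibility: uRu
The negation has an open branch (countermodel exists).

Invalid (countermodel exists)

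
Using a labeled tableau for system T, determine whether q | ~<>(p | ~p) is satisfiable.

1. q | ~<>(p | ~p), u
2. q, u
Accessibility: uRu

Yes, satisfiable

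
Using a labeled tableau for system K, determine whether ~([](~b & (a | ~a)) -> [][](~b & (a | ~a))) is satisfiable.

1. ~([](~b & (a | ~a)) -> [][](~b & (a | ~a))), 0
2. [](~b & (a | ~a)), 0
3. ~[][](~b & (a | ~a)), 0
4. ~[](~b & (a | ~a)), 1
5. ~b & (a | ~a), 1
6. ~b, 1
7. a | ~a, 1
8. ~a, 1
9. ~(~b & (a | ~a)), 2
10. b, 2
Accessibility: 0R1, 1R2

Satisfiable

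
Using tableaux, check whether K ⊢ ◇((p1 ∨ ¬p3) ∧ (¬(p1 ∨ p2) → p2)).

Invalid (countermodel exists)

Tableau for the negation ¬◇((p1 ∨ ¬p3) ∧ (¬(p1 ∨ p2) → p2)):
1. ¬◇((p1 ∨ ¬p3) ∧ (¬(p1 ∨ p2) → p2)), 0
The negation has an open branch (countermodel exists).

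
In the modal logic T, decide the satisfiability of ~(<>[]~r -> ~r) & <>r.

1. ~(<>[]~r -> ~r) & <>r, 0
2. ~(<>[]~r -> ~r), 0   [&-rule on 1]
3. <>r, 0   [&-rule on 1]
4. <>[]~r, 0   [~->-rule on 2]
5. r, 0   [~->-rule on 2]
6. r, 1   [<>-rule on 3: fresh world 1, 0R1]
7. []~r, 2   [<>-rule on 4: fresh world 2, 0R2]
8. ~r, 2   [[]-rule on 7 via 2R2]
Accessibility: 0R0, 0R1, 0R2, 1R1, 2R2

Satisfiable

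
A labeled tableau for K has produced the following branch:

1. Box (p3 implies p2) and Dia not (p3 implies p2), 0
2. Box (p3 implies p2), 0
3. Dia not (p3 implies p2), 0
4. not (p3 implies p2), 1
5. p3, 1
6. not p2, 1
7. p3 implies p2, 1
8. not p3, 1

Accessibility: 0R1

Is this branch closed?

Both p3 and not p3 appear at 1.

Closed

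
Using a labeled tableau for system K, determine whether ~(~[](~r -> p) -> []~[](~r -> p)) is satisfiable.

Yes, satisfiable

1. ~(~[](~r -> p) -> []~[](~r -> p)), 0
2. ~[](~r -> p), 0
3. ~[]~[](~r -> p), 0
4. ~(~r -> p), 1
5. ~r, 1
6. ~p, 1
7. [](~r -> p), 2
Accessibility: 0R1, 0R2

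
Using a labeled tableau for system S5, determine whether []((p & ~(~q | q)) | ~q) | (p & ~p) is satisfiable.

Satisfiable

1. []((p & ~(~q | q)) | ~q) | (p & ~p), u
2. []((p & ~(~q | q)) | ~q), u   [|-rule on 1 (branches; this branch)]
3. (p & ~(~q | q)) | ~q, u   [[]-rule on 2 via uRu]
4. ~q, u   [|-rule on 3 (branches; this branch)]
Accessibility: uRu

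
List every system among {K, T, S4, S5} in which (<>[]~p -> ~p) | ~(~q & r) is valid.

S5-tableau for the negation ~((<>[]~p -> ~p) | ~(~q & r)):
1. ~((<>[]~p -> ~p) | ~(~q & r)), w0
2. ~(<>[]~p -> ~p), w0
3. ~q & r, w0
4. <>[]~p, w0
5. p, w0
6. ~q, w0
7. r, w0
8. []~p, w1
9. ~p, w0
Accessibility: w0Rw0, w0Rw1, w1Rw0, w1Rw1
Branch closes: p and ~p both at w0.
Every branch closes (one shown): valid in S5.
S4-tableau for the negation ~((<>[]~p -> ~p) | ~(~q & r)):
1. ~((<>[]~p -> ~p) | ~(~q & r)), w0
2. ~(<>[]~p -> ~p), w0
3. ~q & r, w0
4. <>[]~p, w0
5. p, w0
6. ~q, w0
7. r, w0
8. []~p, w1
9. ~p, w1
Accessibility: w0Rw0, w0Rw1, w1Rw1
Complete open branch: countermodel on an S4-frame, so not valid in S4, nor in K, T (the same frame is also a K-frame and a T-frame).

S5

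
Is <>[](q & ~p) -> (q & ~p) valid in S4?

Invalid (countermodel exists)

Tableau for the negation ~(<>[](q & ~p) -> (q & ~p)):
1. ~(<>[](q & ~p) -> (q & ~p)), u
2. <>[](q & ~p), u
3. ~(q & ~p), u
4. p, u
5. [](q & ~p), v
6. q & ~p, v
7. q, v
8. ~p, v
Accessibility: uRu, uRv, vRv
The negation has an open branch (countermodel exists).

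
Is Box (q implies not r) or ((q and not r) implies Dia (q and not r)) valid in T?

Tableau for the negation not (Box (q implies not r) or ((q and not r) implies Dia (q and not r))):
1. not (Box (q implies not r) or ((q and not r) implies Dia (q and not r))), 0
2. not Box (q implies not r), 0
3. not ((q and not r) implies Dia (q and not r)), 0
4. q and not r, 0
5. not Dia (q and not r), 0
6. q, 0
7. not r, 0
8. not (q and not r), 0
9. r, 0
Accessibility: 0R0
Branch closes: r and not r both at 0.
All branches of the negation close; one closing branch shown above.

Valid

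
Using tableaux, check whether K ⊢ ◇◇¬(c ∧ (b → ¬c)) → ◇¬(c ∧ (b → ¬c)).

Tableau for the negation ¬(◇◇¬(c ∧ (b → ¬c)) → ◇¬(c ∧ (b → ¬c))):
1. ¬(◇◇¬(c ∧ (b → ¬c)) → ◇¬(c ∧ (b → ¬c))), 0
2. ◇◇¬(c ∧ (b → ¬c)), 0
3. ¬◇¬(c ∧ (b → ¬c)), 0
4. ◇¬(c ∧ (b → ¬c)), 1
5. c ∧ (b → ¬c), 1
6. c, 1
7. b → ¬c, 1
8. ¬b, 1
9. ¬(c ∧ (b → ¬c)), 2
10. ¬(b → ¬c), 2
11. b, 2
12. c, 2
Accessibility: 0R1, 1R2
The negation has an open branch (countermodel exists).

No, not valid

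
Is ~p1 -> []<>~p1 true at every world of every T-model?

Tableau for the negation ~(~p1 -> []<>~p1):
1. ~(~p1 -> []<>~p1), 0
2. ~p1, 0
3. ~[]<>~p1, 0
4. ~<>~p1, 1
5. p1, 1
Accessibility: 0R0, 0R1, 1R1
The negation has an open branch (countermodel exists).

No, not valid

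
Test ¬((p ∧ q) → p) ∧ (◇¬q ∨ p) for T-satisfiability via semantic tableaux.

1. ¬((p ∧ q) → p) ∧ (◇¬q ∨ p), w0
2. ¬((p ∧ q) → p), w0
3. ◇¬q ∨ p, w0
4. p ∧ q, w0
5. ¬p, w0
6. p, w0
7. q, w0
Accessibility: w0Rw0
Branch closes: p and ¬p both at w0.
Every branch closes; the branch above is one of them.

Unsatisfiable (every branch closes)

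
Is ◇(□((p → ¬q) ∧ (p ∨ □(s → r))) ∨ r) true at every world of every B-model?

Invalid (countermodel exists)

Tableau for the negation ¬◇(□((p → ¬q) ∧ (p ∨ □(s → r))) ∨ r):
1. ¬◇(□((p → ¬q) ∧ (p ∨ □(s → r))) ∨ r), u
2. ¬(□((p → ¬q) ∧ (p ∨ □(s → r))) ∨ r), u
3. ¬□((p → ¬q) ∧ (p ∨ □(s → r))), u
4. ¬r, u
5. ¬((p → ¬q) ∧ (p ∨ □(s → r))), v
6. ¬(□((p → ¬q) ∧ (p ∨ □(s → r))) ∨ r), v
7. ¬□((p → ¬q) ∧ (p ∨ □(s → r))), v
8. ¬r, v
9. ¬(p ∨ □(s → r)), v
10. ¬p, v
11. ¬□(s → r), v
12. ¬((p → ¬q) ∧ (p ∨ □(s → r))), w
13. ¬(p ∨ □(s → r)), w
14. ¬p, w
15. ¬□(s → r), w
16. ¬(s → r), x
17. s, x
18. ¬r, x
19. ¬(s → r), y
20. s, y
21. ¬r, y
Accessibility: uRu, uRv, vRu, vRv, vRw, vRx, wRv, wRw, wRy, xRv, xRx, yRw, yRy
The negation has an open branch (countermodel exists).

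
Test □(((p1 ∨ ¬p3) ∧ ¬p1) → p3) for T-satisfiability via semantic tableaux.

Satisfiable

1. □(((p1 ∨ ¬p3) ∧ ¬p1) → p3), 0
2. ((p1 ∨ ¬p3) ∧ ¬p1) → p3, 0   [□-rule on 1 via 0R0]
3. p3, 0   [→-rule on 2 (branches; this branch)]
Accessibility: 0R0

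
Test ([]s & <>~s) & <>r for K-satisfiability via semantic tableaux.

Unsatisfiable

1. ([]s & <>~s) & <>r, 0
2. []s & <>~s, 0
3. <>r, 0
4. []s, 0
5. <>~s, 0
6. r, 1
7. s, 1
8. ~s, 2
9. s, 2
Accessibility: 0R1, 0R2
Branch closes: s and ~s both at 2.
Every branch closes; the branch above is one of them.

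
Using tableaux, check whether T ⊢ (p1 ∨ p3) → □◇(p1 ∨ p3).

Tableau for the negation ¬((p1 ∨ p3) → □◇(p1 ∨ p3)):
1. ¬((p1 ∨ p3) → □◇(p1 ∨ p3)), 0
2. p1 ∨ p3, 0   [¬→-rule on 1]
3. ¬□◇(p1 ∨ p3), 0   [¬→-rule on 1]
4. p3, 0   [∨-rule on 2 (branches; this branch)]
5. ¬◇(p1 ∨ p3), 1   [¬□-rule on 3: fresh world 1, 0R1]
6. ¬(p1 ∨ p3), 1   [¬◇-rule on 5 via 1R1]
7. ¬p1, 1   [¬∨-rule on 6]
8. ¬p3, 1   [¬∨-rule on 6]
Accessibility: 0R0, 0R1, 1R1
The negation has an open branch (countermodel exists).

Not valid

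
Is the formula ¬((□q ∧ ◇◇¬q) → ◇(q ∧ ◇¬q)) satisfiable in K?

1. ¬((□q ∧ ◇◇¬q) → ◇(q ∧ ◇¬q)), 0
2. □q ∧ ◇◇¬q, 0   [¬→-rule on 1]
3. ¬◇(q ∧ ◇¬q), 0   [¬→-rule on 1]
4. □q, 0   [∧-rule on 2]
5. ◇◇¬q, 0   [∧-rule on 2]
6. ◇¬q, 1   [◇-rule on 5: fresh world 1, 0R1]
7. ¬(q ∧ ◇¬q), 1   [¬◇-rule on 3 via 0R1]
8. q, 1   [□-rule on 4 via 0R1]
9. ¬◇¬q, 1   [¬∧-rule on 7 (branches; this branch)]
10. ¬q, 2   [◇-rule on 6: fresh world 2, 1R2]
11. q, 2   [¬◇-rule on 9 via 1R2]
Accessibility: 0R1, 1R2
Branch closes: q and ¬q both at 2.
(One branch shown.) All branches close.

Unsatisfiable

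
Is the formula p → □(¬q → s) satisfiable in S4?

1. p → □(¬q → s), 0
2. □(¬q → s), 0
3. ¬q → s, 0
4. s, 0
Accessibility: 0R0

Satisfiable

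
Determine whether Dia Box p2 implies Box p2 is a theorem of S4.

Tableau for the negation not (Dia Box p2 implies Box p2):
1. not (Dia Box p2 implies Box p2), u
2. Dia Box p2, u   [neg-implies-rule on 1]
3. not Box p2, u   [neg-implies-rule on 1]
4. Box p2, v   [Dia-rule on 2: fresh world v, uRv]
5. p2, v   [Box-rule on 4 via vRv]
6. not p2, w   [neg-Box-rule on 3: fresh world w, uRw]
Accessibility: uRu, uRv, uRw, vRv, wRw
The negation has an open branch (countermodel exists).

No, not valid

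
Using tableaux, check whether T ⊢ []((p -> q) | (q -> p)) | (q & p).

Tableau for the negation ~([]((p -> q) | (q -> p)) | (q & p)):
1. ~([]((p -> q) | (q -> p)) | (q & p)), w0
2. ~[]((p -> q) | (q -> p)), w0   [~|-rule on 1]
3. ~(q & p), w0   [~|-rule on 1]
4. ~p, w0   [~&-rule on 3 (branches; this branch)]
5. ~((p -> q) | (q -> p)), w1   [~[]-rule on 2: fresh world w1, w0Rw1]
6. ~(p -> q), w1   [~|-rule on 5]
7. ~(q -> p), w1   [~|-rule on 5]
8. p, w1   [~->-rule on 6]
9. ~q, w1   [~->-rule on 6]
10. q, w1   [~->-rule on 7]
11. ~p, w1   [~->-rule on 7]
Accessibility: w0Rw0, w0Rw1, w1Rw1
Branch closes: q and ~q both at w1.
Every branch of the negation's tableau closes; the branch above is one of them.

Valid in T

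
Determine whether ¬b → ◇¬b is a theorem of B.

Tableau for the negation ¬(¬b → ◇¬b):
1. ¬(¬b → ◇¬b), 0
2. ¬b, 0
3. ¬◇¬b, 0
4. b, 0
Accessibility: 0R0
Branch closes: b and ¬b both at 0.
Every branch of the negation's tableau closes; the branch above is one of them.

Valid in B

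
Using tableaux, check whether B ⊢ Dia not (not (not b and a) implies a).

Tableau for the negation not Dia not (not (not b and a) implies a):
1. not Dia not (not (not b and a) implies a), 0
2. not (not b and a) implies a, 0
3. a, 0
Accessibility: 0R0
The negation has an open branch (countermodel exists).

Invalid (countermodel exists)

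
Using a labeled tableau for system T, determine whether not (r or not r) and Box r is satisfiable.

1. not (r or not r) and Box r, u
2. not (r or not r), u
3. Box r, u
4. not r, u
5. r, u
Accessibility: uRu
Branch closes: r and not r both at u.
Every branch closes; the branch above is one of them.

Unsatisfiable (every branch closes)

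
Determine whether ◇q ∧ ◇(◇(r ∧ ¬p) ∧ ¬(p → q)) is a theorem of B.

Tableau for the negation ¬(◇q ∧ ◇(◇(r ∧ ¬p) ∧ ¬(p → q))):
1. ¬(◇q ∧ ◇(◇(r ∧ ¬p) ∧ ¬(p → q))), 0
2. ¬◇(◇(r ∧ ¬p) ∧ ¬(p → q)), 0
3. ¬(◇(r ∧ ¬p) ∧ ¬(p → q)), 0
4. p → q, 0
5. q, 0
Accessibility: 0R0
The negation has an open branch (countermodel exists).

Not valid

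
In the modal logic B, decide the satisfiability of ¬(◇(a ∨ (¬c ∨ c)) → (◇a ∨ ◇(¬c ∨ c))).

Unsatisfiable

1. ¬(◇(a ∨ (¬c ∨ c)) → (◇a ∨ ◇(¬c ∨ c))), 0
2. ◇(a ∨ (¬c ∨ c)), 0   [¬→-rule on 1]
3. ¬(◇a ∨ ◇(¬c ∨ c)), 0   [¬→-rule on 1]
4. ¬◇a, 0   [¬∨-rule on 3]
5. ¬◇(¬c ∨ c), 0   [¬∨-rule on 3]
6. ¬a, 0   [¬◇-rule on 4 via 0R0]
7. ¬(¬c ∨ c), 0   [¬◇-rule on 5 via 0R0]
8. c, 0   [¬∨-rule on 7]
9. ¬c, 0   [¬∨-rule on 7]
Accessibility: 0R0
Branch closes: c and ¬c both at 0.
All branches of the tableau close; one closing branch shown above.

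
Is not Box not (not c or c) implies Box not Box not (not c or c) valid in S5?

Valid in S5

Tableau for the negation not (not Box not (not c or c) implies Box not Box not (not c or c)):
1. not (not Box not (not c or c) implies Box not Box not (not c or c)), u
2. not Box not (not c or c), u   [neg-implies-rule on 1]
3. not Box not Box not (not c or c), u   [neg-implies-rule on 1]
4. not c or c, v   [neg-Box-rule on 2: fresh world v, uRv]
5. c, v   [or-rule on 4 (branches; this branch)]
6. Box not (not c or c), w   [neg-Box-rule on 3: fresh world w, uRw]
7. not (not c or c), u   [Box-rule on 6 via wRu]
8. c, u   [neg-or-rule on 7]
9. not c, u   [neg-or-rule on 7]
Accessibility: uRu, uRv, uRw, vRu, vRv, vRw, wRu, wRv, wRw
Branch closes: c and not c both at u.
Every branch of the negation's tableau closes; the branch above is one of them.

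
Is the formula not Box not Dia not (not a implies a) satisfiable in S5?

Satisfiable (open branch found)

1. not Box not Dia not (not a implies a), u
2. Dia not (not a implies a), v
3. not (not a implies a), w
4. not a, w
Accessibility: uRu, uRv, uRw, vRu, vRv, vRw, wRu, wRv, wRw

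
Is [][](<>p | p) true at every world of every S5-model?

Tableau for the negation ~[][](<>p | p):
1. ~[][](<>p | p), 0
2. ~[](<>p | p), 1
3. ~(<>p | p), 2
4. ~<>p, 2
5. ~p, 2
6. ~p, 0
7. ~p, 1
Accessibility: 0R0, 0R1, 0R2, 1R0, 1R1, 1R2, 2R0, 2R1, 2R2
The negation has an open branch (countermodel exists).

Not valid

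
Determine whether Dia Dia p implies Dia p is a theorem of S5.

Tableau for the negation not (Dia Dia p implies Dia p):
1. not (Dia Dia p implies Dia p), w0
2. Dia Dia p, w0   [neg-implies-rule on 1]
3. not Dia p, w0   [neg-implies-rule on 1]
4. not p, w0   [neg-Dia-rule on 3 via w0Rw0]
5. Dia p, w1   [Dia-rule on 2: fresh world w1, w0Rw1]
6. not p, w1   [neg-Dia-rule on 3 via w0Rw1]
7. p, w2   [Dia-rule on 5: fresh world w2, w1Rw2]
8. not p, w2   [neg-Dia-rule on 3 via w0Rw2]
Accessibility: w0Rw0, w0Rw1, w0Rw2, w1Rw0, w1Rw1, w1Rw2, w2Rw0, w2Rw1, w2Rw2
Branch closes: p and not p both at w2.
Every branch of the negation's tableau closes; the branch above is one of them.

Valid in S5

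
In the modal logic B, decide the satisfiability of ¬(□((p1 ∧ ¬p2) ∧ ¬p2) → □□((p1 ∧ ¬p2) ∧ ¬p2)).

Yes, satisfiable

1. ¬(□((p1 ∧ ¬p2) ∧ ¬p2) → □□((p1 ∧ ¬p2) ∧ ¬p2)), 0
2. □((p1 ∧ ¬p2) ∧ ¬p2), 0   [¬→-rule on 1]
3. ¬□□((p1 ∧ ¬p2) ∧ ¬p2), 0   [¬→-rule on 1]
4. (p1 ∧ ¬p2) ∧ ¬p2, 0   [□-rule on 2 via 0R0]
5. p1 ∧ ¬p2, 0   [∧-rule on 4]
6. ¬p2, 0   [∧-rule on 4]
7. p1, 0   [∧-rule on 5]
8. ¬□((p1 ∧ ¬p2) ∧ ¬p2), 1   [¬□-rule on 3: fresh world 1, 0R1]
9. (p1 ∧ ¬p2) ∧ ¬p2, 1   [□-rule on 2 via 0R1]
10. p1 ∧ ¬p2, 1   [∧-rule on 9]
11. ¬p2, 1   [∧-rule on 9]
12. p1, 1   [∧-rule on 10]
13. ¬((p1 ∧ ¬p2) ∧ ¬p2), 2   [¬□-rule on 8: fresh world 2, 1R2]
14. p2, 2   [¬∧-rule on 13 (branches; this branch)]
Accessibility: 0R0, 0R1, 1R0, 1R1, 1R2, 2R1, 2R2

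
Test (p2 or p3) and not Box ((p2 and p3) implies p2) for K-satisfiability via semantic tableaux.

Unsatisfiable (every branch closes)

1. (p2 or p3) and not Box ((p2 and p3) implies p2), 0
2. p2 or p3, 0
3. not Box ((p2 and p3) implies p2), 0
4. p3, 0
5. not ((p2 and p3) implies p2), 1
6. p2 and p3, 1
7. not p2, 1
8. p2, 1
9. p3, 1
Accessibility: 0R1
Branch closes: p2 and not p2 both at 1.
Every branch closes; the branch above is one of them.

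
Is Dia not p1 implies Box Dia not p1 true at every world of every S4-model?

Invalid (countermodel exists)

Tableau for the negation not (Dia not p1 implies Box Dia not p1):
1. not (Dia not p1 implies Box Dia not p1), 0
2. Dia not p1, 0   [neg-implies-rule on 1]
3. not Box Dia not p1, 0   [neg-implies-rule on 1]
4. not p1, 1   [Dia-rule on 2: fresh world 1, 0R1]
5. not Dia not p1, 2   [neg-Box-rule on 3: fresh world 2, 0R2]
6. p1, 2   [neg-Dia-rule on 5 via 2R2]
Accessibility: 0R0, 0R1, 0R2, 1R1, 2R2
The negation has an open branch (countermodel exists).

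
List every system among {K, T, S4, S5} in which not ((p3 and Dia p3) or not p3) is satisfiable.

K-tableau for the formula:
1. not ((p3 and Dia p3) or not p3), w0
2. not (p3 and Dia p3), w0
3. p3, w0
4. not Dia p3, w0
Complete open branch: satisfiable in K.
T-tableau for the formula:
1. not ((p3 and Dia p3) or not p3), w0
2. not (p3 and Dia p3), w0
3. p3, w0
4. not Dia p3, w0
5. not p3, w0
Accessibility: w0Rw0
Branch closes: p3 and not p3 both at w0.
Every branch closes (one shown): unsatisfiable in T, hence also in S4, S5 (every S4/S5-frame is a T-frame).

K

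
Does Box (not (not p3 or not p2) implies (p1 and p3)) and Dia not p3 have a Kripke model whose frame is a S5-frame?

Yes, satisfiable

1. Box (not (not p3 or not p2) implies (p1 and p3)) and Dia not p3, u
2. Box (not (not p3 or not p2) implies (p1 and p3)), u   [and-rule on 1]
3. Dia not p3, u   [and-rule on 1]
4. not (not p3 or not p2) implies (p1 and p3), u   [Box-rule on 2 via uRu]
5. p1 and p3, u   [implies-rule on 4 (branches; this branch)]
6. p1, u   [and-rule on 5]
7. p3, u   [and-rule on 5]
8. not p3, v   [Dia-rule on 3: fresh world v, uRv]
9. not (not p3 or not p2) implies (p1 and p3), v   [Box-rule on 2 via uRv]
10. not p3 or not p2, v   [implies-rule on 9 (branches; this branch)]
11. not p2, v   [or-rule on 10 (branches; this branch)]
Accessibility: uRu, uRv, vRu, vRv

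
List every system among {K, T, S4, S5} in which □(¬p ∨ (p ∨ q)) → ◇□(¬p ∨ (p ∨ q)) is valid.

T-tableau for the negation ¬(□(¬p ∨ (p ∨ q)) → ◇□(¬p ∨ (p ∨ q))):
1. ¬(□(¬p ∨ (p ∨ q)) → ◇□(¬p ∨ (p ∨ q))), w0
2. □(¬p ∨ (p ∨ q)), w0
3. ¬◇□(¬p ∨ (p ∨ q)), w0
4. ¬p ∨ (p ∨ q), w0
5. ¬□(¬p ∨ (p ∨ q)), w0
6. p ∨ q, w0
7. q, w0
8. ¬(¬p ∨ (p ∨ q)), w1
9. p, w1
10. ¬(p ∨ q), w1
11. ¬p, w1
12. ¬q, w1
Accessibility: w0Rw0, w0Rw1, w1Rw1
Branch closes: p and ¬p both at w1.
Every branch closes (one shown): valid in T, hence also in S4, S5 (every theorem of T is a theorem of S4 and S5).
K-tableau for the negation ¬(□(¬p ∨ (p ∨ q)) → ◇□(¬p ∨ (p ∨ q))):
1. ¬(□(¬p ∨ (p ∨ q)) → ◇□(¬p ∨ (p ∨ q))), w0
2. □(¬p ∨ (p ∨ q)), w0
3. ¬◇□(¬p ∨ (p ∨ q)), w0
Complete open branch: countermodel on a K-frame, so not valid in K.

T, S4, S5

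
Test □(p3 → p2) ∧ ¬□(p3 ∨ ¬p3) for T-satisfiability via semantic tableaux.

Unsatisfiable

1. □(p3 → p2) ∧ ¬□(p3 ∨ ¬p3), 0
2. □(p3 → p2), 0
3. ¬□(p3 ∨ ¬p3), 0
4. p3 → p2, 0
5. p2, 0
6. ¬(p3 ∨ ¬p3), 1
7. ¬p3, 1
8. p3, 1
Accessibility: 0R0, 0R1, 1R1
Branch closes: p3 and ¬p3 both at 1.
Every branch closes; the branch above is one of them.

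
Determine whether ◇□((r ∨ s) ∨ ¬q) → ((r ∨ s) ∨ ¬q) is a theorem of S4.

Invalid (countermodel exists)

Tableau for the negation ¬(◇□((r ∨ s) ∨ ¬q) → ((r ∨ s) ∨ ¬q)):
1. ¬(◇□((r ∨ s) ∨ ¬q) → ((r ∨ s) ∨ ¬q)), 0
2. ◇□((r ∨ s) ∨ ¬q), 0   [¬→-rule on 1]
3. ¬((r ∨ s) ∨ ¬q), 0   [¬→-rule on 1]
4. ¬(r ∨ s), 0   [¬∨-rule on 3]
5. q, 0   [¬∨-rule on 3]
6. ¬r, 0   [¬∨-rule on 4]
7. ¬s, 0   [¬∨-rule on 4]
8. □((r ∨ s) ∨ ¬q), 1   [◇-rule on 2: fresh world 1, 0R1]
9. (r ∨ s) ∨ ¬q, 1   [□-rule on 8 via 1R1]
10. ¬q, 1   [∨-rule on 9 (branches; this branch)]
Accessibility: 0R0, 0R1, 1R1
The negation has an open branch (countermodel exists).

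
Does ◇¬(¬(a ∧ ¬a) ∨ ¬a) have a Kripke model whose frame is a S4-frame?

Unsatisfiable

1. ◇¬(¬(a ∧ ¬a) ∨ ¬a), 0
2. ¬(¬(a ∧ ¬a) ∨ ¬a), 1   [◇-rule on 1: fresh world 1, 0R1]
3. a ∧ ¬a, 1   [¬∨-rule on 2]
4. a, 1   [¬∨-rule on 2]
5. ¬a, 1   [∧-rule on 3]
Accessibility: 0R0, 0R1, 1R1
Branch closes: a and ¬a both at 1.
All branches of the tableau close; one closing branch shown above.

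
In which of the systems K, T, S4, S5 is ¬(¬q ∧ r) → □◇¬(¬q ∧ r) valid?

S5

S4-tableau for the negation ¬(¬(¬q ∧ r) → □◇¬(¬q ∧ r)):
1. ¬(¬(¬q ∧ r) → □◇¬(¬q ∧ r)), w0
2. ¬(¬q ∧ r), w0
3. ¬□◇¬(¬q ∧ r), w0
4. ¬r, w0
5. ¬◇¬(¬q ∧ r), w1
6. ¬q ∧ r, w1
7. ¬q, w1
8. r, w1
Accessibility: w0Rw0, w0Rw1, w1Rw1
Complete open branch: countermodel on an S4-frame, so not valid in S4, nor in K, T (the same frame is also a K-frame and a T-frame).
S5-tableau for the negation ¬(¬(¬q ∧ r) → □◇¬(¬q ∧ r)):
1. ¬(¬(¬q ∧ r) → □◇¬(¬q ∧ r)), w0
2. ¬(¬q ∧ r), w0
3. ¬□◇¬(¬q ∧ r), w0
4. ¬r, w0
5. ¬◇¬(¬q ∧ r), w1
6. ¬q ∧ r, w0
7. ¬q, w0
8. r, w0
Accessibility: w0Rw0, w0Rw1, w1Rw0, w1Rw1
Branch closes: r and ¬r both at w0.
Every branch closes (one shown): valid in S5.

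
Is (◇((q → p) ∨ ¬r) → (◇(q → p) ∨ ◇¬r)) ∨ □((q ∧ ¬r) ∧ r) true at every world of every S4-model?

Valid in S4

Tableau for the negation ¬((◇((q → p) ∨ ¬r) → (◇(q → p) ∨ ◇¬r)) ∨ □((q ∧ ¬r) ∧ r)):
1. ¬((◇((q → p) ∨ ¬r) → (◇(q → p) ∨ ◇¬r)) ∨ □((q ∧ ¬r) ∧ r)), u
2. ¬(◇((q → p) ∨ ¬r) → (◇(q → p) ∨ ◇¬r)), u
3. ¬□((q ∧ ¬r) ∧ r), u
4. ◇((q → p) ∨ ¬r), u
5. ¬(◇(q → p) ∨ ◇¬r), u
6. ¬◇(q → p), u
7. ¬◇¬r, u
8. ¬(q → p), u
9. q, u
10. ¬p, u
11. r, u
12. ¬((q ∧ ¬r) ∧ r), v
13. ¬(q → p), v
14. q, v
15. ¬p, v
16. r, v
17. ¬(q ∧ ¬r), v
18. (q → p) ∨ ¬r, w
19. ¬(q → p), w
20. q, w
21. ¬p, w
22. r, w
23. q → p, w
24. p, w
Accessibility: uRu, uRv, uRw, vRv, wRw
Branch closes: p and ¬p both at w.
All branches of the negation close; one closing branch shown above.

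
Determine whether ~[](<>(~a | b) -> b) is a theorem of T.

Not valid

Tableau for the negation [](<>(~a | b) -> b):
1. [](<>(~a | b) -> b), u
2. <>(~a | b) -> b, u
3. b, u
Accessibility: uRu
The negation has an open branch (countermodel exists).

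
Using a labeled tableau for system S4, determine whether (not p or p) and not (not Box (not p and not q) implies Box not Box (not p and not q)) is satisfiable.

1. (not p or p) and not (not Box (not p and not q) implies Box not Box (not p and not q)), w0
2. not p or p, w0
3. not (not Box (not p and not q) implies Box not Box (not p and not q)), w0
4. not Box (not p and not q), w0
5. not Box not Box (not p and not q), w0
6. p, w0
7. not (not p and not q), w1
8. q, w1
9. Box (not p and not q), w2
10. not p and not q, w2
11. not p, w2
12. not q, w2
Accessibility: w0Rw0, w0Rw1, w0Rw2, w1Rw1, w2Rw2

Satisfiable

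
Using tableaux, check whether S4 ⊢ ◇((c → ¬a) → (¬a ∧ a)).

Invalid (countermodel exists)

Tableau for the negation ¬◇((c → ¬a) → (¬a ∧ a)):
1. ¬◇((c → ¬a) → (¬a ∧ a)), u
2. ¬((c → ¬a) → (¬a ∧ a)), u
3. c → ¬a, u
4. ¬(¬a ∧ a), u
5. ¬a, u
Accessibility: uRu
The negation has an open branch (countermodel exists).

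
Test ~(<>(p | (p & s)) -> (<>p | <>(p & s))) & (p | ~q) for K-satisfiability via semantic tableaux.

1. ~(<>(p | (p & s)) -> (<>p | <>(p & s))) & (p | ~q), 0
2. ~(<>(p | (p & s)) -> (<>p | <>(p & s))), 0
3. p | ~q, 0
4. <>(p | (p & s)), 0
5. ~(<>p | <>(p & s)), 0
6. ~<>p, 0
7. ~<>(p & s), 0
8. ~q, 0
9. p | (p & s), 1
10. ~p, 1
11. ~(p & s), 1
12. p & s, 1
13. p, 1
14. s, 1
Accessibility: 0R1
Branch closes: p and ~p both at 1.
Every branch closes; the branch above is one of them.

Unsatisfiable (every branch closes)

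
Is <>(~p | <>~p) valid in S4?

Not valid

Tableau for the negation ~<>(~p | <>~p):
1. ~<>(~p | <>~p), w0
2. ~(~p | <>~p), w0   [~<>-rule on 1 via w0Rw0]
3. p, w0   [~|-rule on 2]
4. ~<>~p, w0   [~|-rule on 2]
Accessibility: w0Rw0
The negation has an open branch (countermodel exists).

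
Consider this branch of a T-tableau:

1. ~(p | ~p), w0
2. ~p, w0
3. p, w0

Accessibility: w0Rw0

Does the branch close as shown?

Both p and ~p appear at w0.

Yes, closed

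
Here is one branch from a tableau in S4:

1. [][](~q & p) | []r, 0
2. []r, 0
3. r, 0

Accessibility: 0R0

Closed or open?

No world carries both an atom and its negation.

Open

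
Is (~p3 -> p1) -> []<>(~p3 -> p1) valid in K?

No, not valid

Tableau for the negation ~((~p3 -> p1) -> []<>(~p3 -> p1)):
1. ~((~p3 -> p1) -> []<>(~p3 -> p1)), w0
2. ~p3 -> p1, w0
3. ~[]<>(~p3 -> p1), w0
4. p1, w0
5. ~<>(~p3 -> p1), w1
Accessibility: w0Rw1
The negation has an open branch (countermodel exists).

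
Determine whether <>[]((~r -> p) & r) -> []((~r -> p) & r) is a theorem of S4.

Tableau for the negation ~(<>[]((~r -> p) & r) -> []((~r -> p) & r)):
1. ~(<>[]((~r -> p) & r) -> []((~r -> p) & r)), u
2. <>[]((~r -> p) & r), u
3. ~[]((~r -> p) & r), u
4. []((~r -> p) & r), v
5. (~r -> p) & r, v
6. ~r -> p, v
7. r, v
8. p, v
9. ~((~r -> p) & r), w
10. ~r, w
Accessibility: uRu, uRv, uRw, vRv, wRw
The negation has an open branch (countermodel exists).

No, not valid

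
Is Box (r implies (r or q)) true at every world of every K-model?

Tableau for the negation not Box (r implies (r or q)):
1. not Box (r implies (r or q)), w0
2. not (r implies (r or q)), w1
3. r, w1
4. not (r or q), w1
5. not r, w1
6. not q, w1
Accessibility: w0Rw1
Branch closes: r and not r both at w1.
Every branch of the negation's tableau closes; the branch above is one of them.

Valid in K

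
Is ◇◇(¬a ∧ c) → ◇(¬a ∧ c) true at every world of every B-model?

Tableau for the negation ¬(◇◇(¬a ∧ c) → ◇(¬a ∧ c)):
1. ¬(◇◇(¬a ∧ c) → ◇(¬a ∧ c)), 0
2. ◇◇(¬a ∧ c), 0
3. ¬◇(¬a ∧ c), 0
4. ¬(¬a ∧ c), 0
5. ¬c, 0
6. ◇(¬a ∧ c), 1
7. ¬(¬a ∧ c), 1
8. ¬c, 1
9. ¬a ∧ c, 2
10. ¬a, 2
11. c, 2
Accessibility: 0R0, 0R1, 1R0, 1R1, 1R2, 2R1, 2R2
The negation has an open branch (countermodel exists).

Invalid (countermodel exists)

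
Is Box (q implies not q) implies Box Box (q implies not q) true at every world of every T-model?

Tableau for the negation not (Box (q implies not q) implies Box Box (q implies not q)):
1. not (Box (q implies not q) implies Box Box (q implies not q)), 0
2. Box (q implies not q), 0
3. not Box Box (q implies not q), 0
4. q implies not q, 0
5. not q, 0
6. not Box (q implies not q), 1
7. q implies not q, 1
8. not q, 1
9. not (q implies not q), 2
10. q, 2
Accessibility: 0R0, 0R1, 1R1, 1R2, 2R2
The negation has an open branch (countermodel exists).

Invalid (countermodel exists)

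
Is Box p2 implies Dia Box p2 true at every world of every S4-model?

Valid in S4

Tableau for the negation not (Box p2 implies Dia Box p2):
1. not (Box p2 implies Dia Box p2), u
2. Box p2, u
3. not Dia Box p2, u
4. p2, u
5. not Box p2, u
6. not p2, v
7. p2, v
Accessibility: uRu, uRv, vRv
Branch closes: p2 and not p2 both at v.
Every branch of the negation's tableau closes; the branch above is one of them.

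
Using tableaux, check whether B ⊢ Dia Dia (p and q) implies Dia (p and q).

No, not valid

Tableau for the negation not (Dia Dia (p and q) implies Dia (p and q)):
1. not (Dia Dia (p and q) implies Dia (p and q)), w0
2. Dia Dia (p and q), w0   [neg-implies-rule on 1]
3. not Dia (p and q), w0   [neg-implies-rule on 1]
4. not (p and q), w0   [neg-Dia-rule on 3 via w0Rw0]
5. not q, w0   [neg-and-rule on 4 (branches; this branch)]
6. Dia (p and q), w1   [Dia-rule on 2: fresh world w1, w0Rw1]
7. not (p and q), w1   [neg-Dia-rule on 3 via w0Rw1]
8. not q, w1   [neg-and-rule on 7 (branches; this branch)]
9. p and q, w2   [Dia-rule on 6: fresh world w2, w1Rw2]
10. p, w2   [and-rule on 9]
11. q, w2   [and-rule on 9]
Accessibility: w0Rw0, w0Rw1, w1Rw0, w1Rw1, w1Rw2, w2Rw1, w2Rw2
The negation has an open branch (countermodel exists).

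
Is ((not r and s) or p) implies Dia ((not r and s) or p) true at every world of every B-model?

Tableau for the negation not (((not r and s) or p) implies Dia ((not r and s) or p)):
1. not (((not r and s) or p) implies Dia ((not r and s) or p)), 0
2. (not r and s) or p, 0
3. not Dia ((not r and s) or p), 0
4. not ((not r and s) or p), 0
5. not (not r and s), 0
6. not p, 0
7. not r and s, 0
8. not r, 0
9. s, 0
10. not s, 0
Accessibility: 0R0
Branch closes: s and not s both at 0.
Every branch of the negation's tableau closes; the branch above is one of them.

Valid in B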